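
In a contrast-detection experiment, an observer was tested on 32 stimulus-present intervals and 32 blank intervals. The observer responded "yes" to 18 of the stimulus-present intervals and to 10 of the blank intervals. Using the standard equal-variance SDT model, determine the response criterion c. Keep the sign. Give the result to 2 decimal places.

c = 0.17

H = 18/32 = 0.5625
FA = 10/32 = 0.3125
z(0.5625) = 0.157, z(0.3125) = -0.489
c = −½·[z(H) + z(FA)] = −0.5 × (0.157 + (-0.489)) = 0.166
c > 0: the observer has a conservative response bias.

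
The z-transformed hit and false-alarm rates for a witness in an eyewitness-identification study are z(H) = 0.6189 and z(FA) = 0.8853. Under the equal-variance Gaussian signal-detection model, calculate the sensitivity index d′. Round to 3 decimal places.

d′ = -0.266

d' = z(H) − z(FA) = 0.6189 − 0.8853 = -0.2664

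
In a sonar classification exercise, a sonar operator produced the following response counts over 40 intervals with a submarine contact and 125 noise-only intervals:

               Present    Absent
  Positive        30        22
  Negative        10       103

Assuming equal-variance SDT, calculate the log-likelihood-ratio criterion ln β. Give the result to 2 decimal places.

H = 30/40 = 0.7500
FA = 22/125 = 0.1760
z(H) = 0.674
z(FA) = -0.931
ln β = −½·[z(H)² − z(FA)²] = −0.5 × (0.454 − 0.867) = 0.2065

ln β = 0.21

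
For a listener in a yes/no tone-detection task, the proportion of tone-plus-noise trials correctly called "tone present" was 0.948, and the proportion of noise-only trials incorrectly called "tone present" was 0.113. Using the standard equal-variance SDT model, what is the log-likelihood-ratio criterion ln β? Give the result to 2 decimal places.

ln β = -0.59

z(H) = z(0.948) = 1.626
z(FA) = z(0.113) = -1.211
ln β = −½·[z(H)² − z(FA)²] = −0.5 × (2.644 − 1.467) = -0.5885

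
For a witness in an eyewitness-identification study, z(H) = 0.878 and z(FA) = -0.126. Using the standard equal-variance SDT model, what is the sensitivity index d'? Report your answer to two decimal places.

d' = z(H) − z(FA) = 0.878 − (-0.126) = 1.004

d' = 1.00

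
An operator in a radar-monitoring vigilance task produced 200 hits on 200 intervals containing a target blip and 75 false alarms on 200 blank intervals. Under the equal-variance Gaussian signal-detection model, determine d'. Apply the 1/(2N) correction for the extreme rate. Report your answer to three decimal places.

d' = 3.126

The hit rate is 200/200 = 1, so apply the 1/(2N) correction: H → 1 − 1/(2·200) = 0.99750.
z(H) = z(0.99750) = 2.8070
z(FA) = z(0.37500) = -0.3186
d' = 2.8070 − (-0.3186) = 3.1256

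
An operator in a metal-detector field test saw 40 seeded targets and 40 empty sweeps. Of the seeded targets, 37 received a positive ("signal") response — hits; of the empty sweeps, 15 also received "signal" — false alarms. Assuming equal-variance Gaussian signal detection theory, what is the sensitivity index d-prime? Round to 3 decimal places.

H = 37/40 = 0.9250
FA = 15/40 = 0.3750
z(H) = 1.4395
z(FA) = -0.3186
d' = z(H) − z(FA) = 1.4395 − (-0.3186) = 1.7581

d-prime = 1.758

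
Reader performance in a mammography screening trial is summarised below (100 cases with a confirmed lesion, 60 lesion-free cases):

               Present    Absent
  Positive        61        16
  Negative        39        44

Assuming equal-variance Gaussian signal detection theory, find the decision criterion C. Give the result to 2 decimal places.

H = 61/100 = 0.6100
FA = 16/60 = 0.2667
Φ⁻¹(H) = 0.2793
Φ⁻¹(FA) = -0.6228
c = −½·[z(H) + z(FA)] = −0.5 × (0.2793 + (-0.6228)) = 0.17175
c > 0: the reader has a conservative response bias.

C = 0.17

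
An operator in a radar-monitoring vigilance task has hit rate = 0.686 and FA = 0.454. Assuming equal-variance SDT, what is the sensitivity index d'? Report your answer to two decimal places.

d' = 0.60

z(H) = z(0.686) = 0.4845
z(FA) = z(0.454) = -0.1156
d' = z(H) − z(FA) = 0.4845 − (-0.1156) = 0.6001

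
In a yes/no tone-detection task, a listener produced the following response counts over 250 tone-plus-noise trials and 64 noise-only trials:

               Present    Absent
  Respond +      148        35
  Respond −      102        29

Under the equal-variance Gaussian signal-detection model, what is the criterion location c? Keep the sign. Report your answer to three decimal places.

c = -0.175

H = 148/250 = 0.5920
FA = 35/64 = 0.5469
z(H) = z(0.5920) = 0.2327
z(FA) = z(0.5469) = 0.1178
c = −½·[z(H) + z(FA)] = −0.5 × (0.2327 + 0.1178) = -0.17525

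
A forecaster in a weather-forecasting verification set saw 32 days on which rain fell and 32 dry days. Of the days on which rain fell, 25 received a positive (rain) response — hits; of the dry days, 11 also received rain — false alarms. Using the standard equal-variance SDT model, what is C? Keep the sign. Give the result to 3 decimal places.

H = 25/32 = 0.7812
FA = 11/32 = 0.3438
z(H) = 0.7763
z(FA) = -0.4021
c = −½·[z(H) + z(FA)] = −0.5 × (0.7763 + (-0.4021)) = -0.1871

C = -0.187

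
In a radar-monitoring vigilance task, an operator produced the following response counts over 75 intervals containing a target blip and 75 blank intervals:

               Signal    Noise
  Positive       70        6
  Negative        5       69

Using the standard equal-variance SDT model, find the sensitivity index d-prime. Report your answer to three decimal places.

H = 70/75 = 0.9333
FA = 6/75 = 0.0800
z(H) = z(0.9333) = 1.5008
z(FA) = z(0.0800) = -1.4051
d' = z(H) − z(FA) = 1.5008 − (-1.4051) = 2.9059

d-prime = 2.906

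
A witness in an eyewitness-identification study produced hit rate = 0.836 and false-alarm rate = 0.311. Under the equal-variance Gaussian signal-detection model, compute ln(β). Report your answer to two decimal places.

z(0.836) = 0.978, z(0.311) = -0.493
ln β = −½·[z(H)² − z(FA)²] = −0.5 × (0.956 − 0.243) = -0.3565

ln β = -0.36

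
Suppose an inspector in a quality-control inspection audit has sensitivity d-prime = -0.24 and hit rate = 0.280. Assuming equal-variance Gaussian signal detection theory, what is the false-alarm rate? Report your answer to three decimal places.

z(hit rate) = z(0.280) = -0.5828
z(FA) = z(H) − d' = -0.5828 − (-0.24) = -0.3428
false-alarm rate = Φ(-0.3428) = 0.3659

false-alarm rate = 0.366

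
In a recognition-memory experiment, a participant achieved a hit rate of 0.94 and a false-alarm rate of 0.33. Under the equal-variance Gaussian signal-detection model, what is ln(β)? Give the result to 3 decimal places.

ln β = -1.112

Φ⁻¹(H) = 1.5548
Φ⁻¹(FA) = -0.4399
ln β = −½·[z(H)² − z(FA)²] = −0.5 × (2.4174 − 0.1935) = -1.11195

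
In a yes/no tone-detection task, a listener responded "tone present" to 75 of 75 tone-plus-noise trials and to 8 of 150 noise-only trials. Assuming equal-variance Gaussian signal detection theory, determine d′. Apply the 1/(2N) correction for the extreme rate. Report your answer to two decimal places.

d′ = 4.09

The hit rate is 75/75 = 1, so apply the 1/(2N) correction: H → 1 − 1/(2·75) = 0.99333.
z(H) = z(0.99333) = 2.475
z(FA) = z(0.05333) = -1.613
d' = 2.475 − (-1.613) = 4.088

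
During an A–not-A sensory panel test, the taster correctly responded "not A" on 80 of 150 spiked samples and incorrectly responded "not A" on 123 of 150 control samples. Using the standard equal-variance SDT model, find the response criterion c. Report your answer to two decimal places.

c = -0.50

H = 80/150 = 0.5333
FA = 123/150 = 0.8200
z(H) = 0.0836
z(FA) = 0.9154
c = −½·[z(H) + z(FA)] = −0.5 × (0.0836 + 0.9154) = -0.4995
c < 0: the taster has a liberal response bias.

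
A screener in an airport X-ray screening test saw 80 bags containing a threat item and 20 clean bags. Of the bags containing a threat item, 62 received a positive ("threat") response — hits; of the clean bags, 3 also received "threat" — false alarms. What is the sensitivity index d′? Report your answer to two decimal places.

d′ = 1.79

H = 62/80 = 0.7750
FA = 3/20 = 0.1500
Φ⁻¹(H) = 0.7554
Φ⁻¹(FA) = -1.0364
d' = z(H) − z(FA) = 0.7554 − (-1.0364) = 1.7918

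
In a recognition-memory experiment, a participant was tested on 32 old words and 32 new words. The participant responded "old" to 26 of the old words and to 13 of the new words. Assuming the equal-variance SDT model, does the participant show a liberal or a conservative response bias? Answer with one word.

liberal

z(H) = 0.887, z(FA) = -0.237
c = −½·(z(H) + z(FA)) = -0.325
c < 0 → liberal criterion (biased toward responding “yes”).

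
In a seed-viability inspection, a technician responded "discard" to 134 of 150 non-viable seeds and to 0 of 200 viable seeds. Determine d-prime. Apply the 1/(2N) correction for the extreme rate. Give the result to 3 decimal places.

d-prime = 4.051

The false-alarm rate is 0/200 = 0, so apply the 1/(2N) correction: FA → 1/(2·200) = 0.00250.
z(H) = z(0.89333) = 1.2444
z(FA) = z(0.00250) = -2.8070
d' = 1.2444 − (-2.8070) = 4.0514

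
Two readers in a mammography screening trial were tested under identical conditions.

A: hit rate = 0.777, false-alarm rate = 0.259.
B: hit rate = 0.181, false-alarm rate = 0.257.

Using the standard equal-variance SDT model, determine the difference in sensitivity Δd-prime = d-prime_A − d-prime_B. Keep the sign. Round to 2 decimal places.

Δd-prime = 1.67

A: z(0.777) = 0.762, z(0.259) = -0.646, d' = 1.408
B: z(0.181) = -0.912, z(0.257) = -0.653, d' = -0.259
Δd' = d'_A − d'_B = 1.408 − (-0.259) = 1.667
A has the higher sensitivity.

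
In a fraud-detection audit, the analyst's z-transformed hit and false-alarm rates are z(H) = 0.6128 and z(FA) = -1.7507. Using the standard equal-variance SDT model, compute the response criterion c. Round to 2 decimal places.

c = 0.57

c = −½·[z(H) + z(FA)] = −½·(0.6128 + (-1.7507)) = 0.56895
c > 0: the analyst has a conservative response bias.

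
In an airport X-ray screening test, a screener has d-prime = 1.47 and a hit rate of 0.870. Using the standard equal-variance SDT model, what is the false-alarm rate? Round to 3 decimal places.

z(hit rate) = z(0.870) = 1.1264
z(FA) = z(H) − d' = 1.1264 − 1.47 = -0.3436
false-alarm rate = Φ(-0.3436) = 0.3656

false-alarm rate = 0.366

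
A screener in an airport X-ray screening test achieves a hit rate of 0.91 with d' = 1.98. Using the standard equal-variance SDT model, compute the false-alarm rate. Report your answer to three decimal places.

false-alarm rate = 0.261

z(hit rate) = z(0.91) = 1.3408
z(FA) = z(H) − d' = 1.3408 − 1.98 = -0.6392
false-alarm rate = Φ(-0.6392) = 0.2613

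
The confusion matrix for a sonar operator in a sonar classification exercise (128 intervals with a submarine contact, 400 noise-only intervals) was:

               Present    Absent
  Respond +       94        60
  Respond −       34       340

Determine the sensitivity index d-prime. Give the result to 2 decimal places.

d-prime = 1.66

H = 94/128 = 0.7344
FA = 60/400 = 0.1500
Φ⁻¹(H) = Φ⁻¹(0.7344) = 0.6262
Φ⁻¹(FA) = Φ⁻¹(0.1500) = -1.0364
d' = z(H) − z(FA) = 0.6262 − (-1.0364) = 1.6626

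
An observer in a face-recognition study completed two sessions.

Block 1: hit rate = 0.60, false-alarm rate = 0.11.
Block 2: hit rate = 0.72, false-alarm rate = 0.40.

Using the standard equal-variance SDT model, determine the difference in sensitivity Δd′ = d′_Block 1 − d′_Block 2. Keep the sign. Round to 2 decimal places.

Block 1: z(0.60) = 0.253, z(0.11) = -1.227, d' = 1.480
Block 2: z(0.72) = 0.583, z(0.40) = -0.253, d' = 0.836
Δd' = d'_Block 1 − d'_Block 2 = 1.480 − 0.836 = 0.644
Block 1 has the higher sensitivity.

Δd′ = 0.64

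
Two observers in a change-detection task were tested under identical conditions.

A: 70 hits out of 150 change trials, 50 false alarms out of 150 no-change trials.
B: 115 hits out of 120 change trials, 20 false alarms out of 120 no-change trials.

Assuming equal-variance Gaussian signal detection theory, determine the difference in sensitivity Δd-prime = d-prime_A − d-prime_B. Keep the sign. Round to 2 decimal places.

Δd-prime = -2.35

A: z(0.4667) = -0.084, z(0.3333) = -0.431, d' = 0.347
B: z(0.9583) = 1.731, z(0.1667) = -0.967, d' = 2.698
Δd' = d'_A − d'_B = 0.347 − 2.698 = -2.351
B has the higher sensitivity.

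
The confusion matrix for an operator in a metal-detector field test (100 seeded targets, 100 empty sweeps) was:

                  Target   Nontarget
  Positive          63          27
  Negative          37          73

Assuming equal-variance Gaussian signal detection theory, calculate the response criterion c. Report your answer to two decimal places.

H = 63/100 = 0.6300
FA = 27/100 = 0.2700
z(H) = 0.3319
z(FA) = -0.6128
c = −½·[z(H) + z(FA)] = −0.5 × (0.3319 + (-0.6128)) = 0.14045

c = 0.14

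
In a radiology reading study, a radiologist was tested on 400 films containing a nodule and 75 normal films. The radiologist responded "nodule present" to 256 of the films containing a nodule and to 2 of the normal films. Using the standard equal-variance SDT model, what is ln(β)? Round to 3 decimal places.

H = 256/400 = 0.6400
FA = 2/75 = 0.0267
z(0.6400) = 0.3585, z(0.0267) = -1.9317
ln β = −½·[z(H)² − z(FA)²] = −0.5 × (0.1285 − 3.7315) = 1.8015

ln β = 1.802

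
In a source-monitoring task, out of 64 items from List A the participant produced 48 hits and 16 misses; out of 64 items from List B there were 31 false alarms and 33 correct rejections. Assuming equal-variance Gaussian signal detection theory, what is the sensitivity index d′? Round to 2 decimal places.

d′ = 0.71

H = 48/64 = 0.7500
FA = 31/64 = 0.4844
Φ⁻¹(H) = Φ⁻¹(0.7500) = 0.674
Φ⁻¹(FA) = Φ⁻¹(0.4844) = -0.039
d' = z(H) − z(FA) = 0.674 − (-0.039) = 0.713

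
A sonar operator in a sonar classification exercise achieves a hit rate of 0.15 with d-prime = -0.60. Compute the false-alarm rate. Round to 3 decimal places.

z(hit rate) = z(0.15) = -1.0364
z(FA) = z(H) − d' = -1.0364 − (-0.60) = -0.4364
false-alarm rate = Φ(-0.4364) = 0.3313

false-alarm rate = 0.331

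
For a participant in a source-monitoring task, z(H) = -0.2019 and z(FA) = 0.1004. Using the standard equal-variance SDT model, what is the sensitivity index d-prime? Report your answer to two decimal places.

d' = z(H) − z(FA) = -0.2019 − 0.1004 = -0.3023

d-prime = -0.30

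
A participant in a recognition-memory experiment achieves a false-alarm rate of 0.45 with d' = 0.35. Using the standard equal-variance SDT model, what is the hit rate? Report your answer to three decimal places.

z(false-alarm rate) = z(0.45) = -0.1257
z(H) = z(FA) + d' = -0.1257 + 0.35 = 0.2243
hit rate = Φ(0.2243) = 0.5887

hit rate = 0.589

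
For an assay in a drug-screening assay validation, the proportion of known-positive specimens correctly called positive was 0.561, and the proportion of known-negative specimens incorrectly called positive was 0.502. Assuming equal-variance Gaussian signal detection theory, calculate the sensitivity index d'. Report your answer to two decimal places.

Φ⁻¹(H) = 0.154
Φ⁻¹(FA) = 0.005
d' = z(H) − z(FA) = 0.154 − 0.005 = 0.149

d' = 0.15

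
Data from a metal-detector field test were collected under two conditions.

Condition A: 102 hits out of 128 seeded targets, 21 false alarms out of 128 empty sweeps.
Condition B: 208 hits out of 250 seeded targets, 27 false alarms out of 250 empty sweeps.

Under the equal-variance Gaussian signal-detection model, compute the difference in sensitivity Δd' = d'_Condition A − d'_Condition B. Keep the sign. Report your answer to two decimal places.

Δd' = -0.39

Condition A: z(0.7969) = 0.831, z(0.1641) = -0.978, d' = 1.809
Condition B: z(0.8320) = 0.962, z(0.1080) = -1.237, d' = 2.199
Δd' = d'_Condition A − d'_Condition B = 1.809 − 2.199 = -0.390
Condition B has the higher sensitivity.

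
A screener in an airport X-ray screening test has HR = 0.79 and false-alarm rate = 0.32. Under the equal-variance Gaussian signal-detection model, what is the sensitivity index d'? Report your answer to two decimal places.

d' = 1.27

Φ⁻¹(H) = 0.8064
Φ⁻¹(FA) = -0.4677
d' = z(H) − z(FA) = 0.8064 − (-0.4677) = 1.2741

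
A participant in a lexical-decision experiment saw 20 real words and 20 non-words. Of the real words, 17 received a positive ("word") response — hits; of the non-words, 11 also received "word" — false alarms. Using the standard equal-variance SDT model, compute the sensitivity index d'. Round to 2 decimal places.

H = 17/20 = 0.8500
FA = 11/20 = 0.5500
Φ⁻¹(H) = 1.036
Φ⁻¹(FA) = 0.126
d' = z(H) − z(FA) = 1.036 − 0.126 = 0.910

d' = 0.91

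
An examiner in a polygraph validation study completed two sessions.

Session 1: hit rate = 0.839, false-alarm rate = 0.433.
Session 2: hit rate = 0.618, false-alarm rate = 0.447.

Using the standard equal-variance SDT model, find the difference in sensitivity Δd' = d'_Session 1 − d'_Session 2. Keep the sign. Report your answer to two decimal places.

Δd' = 0.73

Session 1: z(0.839) = 0.990, z(0.433) = -0.169, d' = 1.159
Session 2: z(0.618) = 0.300, z(0.447) = -0.133, d' = 0.433
Δd' = d'_Session 1 − d'_Session 2 = 1.159 − 0.433 = 0.726
Session 1 has the higher sensitivity.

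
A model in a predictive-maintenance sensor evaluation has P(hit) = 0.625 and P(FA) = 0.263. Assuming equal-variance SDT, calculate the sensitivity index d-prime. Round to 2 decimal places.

d-prime = 0.95

Φ⁻¹(0.625) = 0.3186, Φ⁻¹(0.263) = -0.6341
d' = z(H) − z(FA) = 0.3186 − (-0.6341) = 0.9527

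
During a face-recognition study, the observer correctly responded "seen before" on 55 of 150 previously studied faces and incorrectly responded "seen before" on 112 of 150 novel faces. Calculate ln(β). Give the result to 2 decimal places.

H = 55/150 = 0.3667
FA = 112/150 = 0.7467
z(H) = z(0.3667) = -0.341
z(FA) = z(0.7467) = 0.664
ln β = −½·[z(H)² − z(FA)²] = −0.5 × (0.116 − 0.441) = 0.1625

ln β = 0.16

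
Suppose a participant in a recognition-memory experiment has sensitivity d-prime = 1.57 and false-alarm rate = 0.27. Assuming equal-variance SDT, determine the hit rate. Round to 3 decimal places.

z(false-alarm rate) = z(0.27) = -0.6128
z(H) = z(FA) + d' = -0.6128 + 1.57 = 0.9572
hit rate = Φ(0.9572) = 0.8308

hit rate = 0.831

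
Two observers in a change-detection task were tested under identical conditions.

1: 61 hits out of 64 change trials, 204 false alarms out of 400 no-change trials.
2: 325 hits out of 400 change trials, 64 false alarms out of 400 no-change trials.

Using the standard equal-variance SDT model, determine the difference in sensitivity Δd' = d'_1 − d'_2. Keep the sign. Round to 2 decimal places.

Δd' = -0.23

1: z(0.9531) = 1.676, z(0.5100) = 0.025, d' = 1.651
2: z(0.8125) = 0.887, z(0.1600) = -0.994, d' = 1.881
Δd' = d'_1 − d'_2 = 1.651 − 1.881 = -0.230
2 has the higher sensitivity.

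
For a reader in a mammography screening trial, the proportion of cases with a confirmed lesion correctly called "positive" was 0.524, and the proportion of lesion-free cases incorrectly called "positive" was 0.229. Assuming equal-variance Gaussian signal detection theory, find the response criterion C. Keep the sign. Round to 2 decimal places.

C = 0.34

z(H) = 0.060
z(FA) = -0.742
c = −½·[z(H) + z(FA)] = −0.5 × (0.060 + (-0.742)) = 0.341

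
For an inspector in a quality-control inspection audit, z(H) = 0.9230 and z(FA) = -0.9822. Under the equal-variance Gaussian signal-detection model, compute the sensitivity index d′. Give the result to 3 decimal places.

d′ = 1.905

d' = z(H) − z(FA) = 0.9230 − (-0.9822) = 1.9052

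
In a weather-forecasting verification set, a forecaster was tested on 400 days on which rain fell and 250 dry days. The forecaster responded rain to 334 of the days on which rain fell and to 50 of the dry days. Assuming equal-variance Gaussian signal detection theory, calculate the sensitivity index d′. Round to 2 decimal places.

d′ = 1.82

H = 334/400 = 0.8350
FA = 50/250 = 0.2000
Φ⁻¹(0.8350) = 0.9741, Φ⁻¹(0.2000) = -0.8416
d' = z(H) − z(FA) = 0.9741 − (-0.8416) = 1.8157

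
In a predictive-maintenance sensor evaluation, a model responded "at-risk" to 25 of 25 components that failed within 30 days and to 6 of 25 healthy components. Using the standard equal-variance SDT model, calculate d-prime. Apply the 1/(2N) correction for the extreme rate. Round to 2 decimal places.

d-prime = 2.76

The hit rate is 25/25 = 1, so apply the 1/(2N) correction: H → 1 − 1/(2·25) = 0.98000.
z(H) = z(0.98000) = 2.054
z(FA) = z(0.24000) = -0.706
d' = 2.054 − (-0.706) = 2.760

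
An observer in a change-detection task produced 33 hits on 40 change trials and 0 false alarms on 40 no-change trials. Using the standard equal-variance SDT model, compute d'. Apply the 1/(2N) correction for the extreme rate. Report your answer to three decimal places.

d' = 3.176

The false-alarm rate is 0/40 = 0, so apply the 1/(2N) correction: FA → 1/(2·40) = 0.01250.
z(H) = z(0.82500) = 0.9346
z(FA) = z(0.01250) = -2.2414
d' = 0.9346 − (-2.2414) = 3.1760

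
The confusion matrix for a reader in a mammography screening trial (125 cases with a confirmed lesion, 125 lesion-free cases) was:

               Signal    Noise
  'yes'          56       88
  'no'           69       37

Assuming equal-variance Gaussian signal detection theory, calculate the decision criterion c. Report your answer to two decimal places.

c = -0.20

H = 56/125 = 0.4480
FA = 88/125 = 0.7040
Φ⁻¹(H) = -0.1307
Φ⁻¹(FA) = 0.5359
c = −½·[z(H) + z(FA)] = −0.5 × (-0.1307 + 0.5359) = -0.2026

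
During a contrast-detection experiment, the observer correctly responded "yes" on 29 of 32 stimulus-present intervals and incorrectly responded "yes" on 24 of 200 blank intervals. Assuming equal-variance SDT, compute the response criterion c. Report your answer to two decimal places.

H = 29/32 = 0.9062
FA = 24/200 = 0.1200
z(H) = 1.3177
z(FA) = -1.1750
c = −½·[z(H) + z(FA)] = −0.5 × (1.3177 + (-1.1750)) = -0.07135
c < 0: the observer has a liberal response bias.

c = -0.07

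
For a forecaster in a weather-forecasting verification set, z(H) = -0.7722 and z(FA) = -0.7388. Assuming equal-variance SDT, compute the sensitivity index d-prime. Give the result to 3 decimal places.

d' = z(H) − z(FA) = -0.7722 − (-0.7388) = -0.0334

d-prime = -0.033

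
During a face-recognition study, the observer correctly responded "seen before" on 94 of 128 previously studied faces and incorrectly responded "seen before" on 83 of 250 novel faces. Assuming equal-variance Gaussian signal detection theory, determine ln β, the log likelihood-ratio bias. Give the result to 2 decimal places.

H = 94/128 = 0.7344
FA = 83/250 = 0.3320
Φ⁻¹(0.7344) = 0.626, Φ⁻¹(0.3320) = -0.434
ln β = −½·[z(H)² − z(FA)²] = −0.5 × (0.392 − 0.188) = -0.102

ln β = -0.10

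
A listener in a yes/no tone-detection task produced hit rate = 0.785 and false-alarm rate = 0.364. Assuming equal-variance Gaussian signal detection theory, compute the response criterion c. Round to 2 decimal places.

Φ⁻¹(0.785) = 0.789, Φ⁻¹(0.364) = -0.348
c = −½·[z(H) + z(FA)] = −0.5 × (0.789 + (-0.348)) = -0.2205
c < 0: the listener has a liberal response bias.

c = -0.22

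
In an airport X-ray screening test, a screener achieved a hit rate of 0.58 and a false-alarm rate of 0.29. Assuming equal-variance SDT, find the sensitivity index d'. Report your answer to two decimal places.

Φ⁻¹(H) = 0.202
Φ⁻¹(FA) = -0.553
d' = z(H) − z(FA) = 0.202 − (-0.553) = 0.755

d' = 0.76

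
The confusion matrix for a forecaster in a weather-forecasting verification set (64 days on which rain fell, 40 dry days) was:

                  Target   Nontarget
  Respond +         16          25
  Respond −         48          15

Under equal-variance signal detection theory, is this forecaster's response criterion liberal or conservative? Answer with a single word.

conservative

z(H) = -0.674, z(FA) = 0.319
c = −½·(z(H) + z(FA)) = 0.1775
c > 0 → conservative criterion (biased toward responding “no”).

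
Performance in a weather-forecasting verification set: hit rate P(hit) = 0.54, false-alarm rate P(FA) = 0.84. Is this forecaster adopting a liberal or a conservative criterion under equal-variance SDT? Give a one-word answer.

z(H) = 0.100, z(FA) = 0.994
c = −½·(z(H) + z(FA)) = -0.547
c < 0 → liberal criterion (biased toward responding “yes”).

liberal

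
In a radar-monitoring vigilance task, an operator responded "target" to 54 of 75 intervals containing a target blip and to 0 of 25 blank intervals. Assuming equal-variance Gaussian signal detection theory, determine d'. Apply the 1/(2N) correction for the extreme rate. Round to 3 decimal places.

d' = 2.637

The false-alarm rate is 0/25 = 0, so apply the 1/(2N) correction: FA → 1/(2·25) = 0.02000.
z(H) = z(0.72000) = 0.5828
z(FA) = z(0.02000) = -2.0537
d' = 0.5828 − (-2.0537) = 2.6365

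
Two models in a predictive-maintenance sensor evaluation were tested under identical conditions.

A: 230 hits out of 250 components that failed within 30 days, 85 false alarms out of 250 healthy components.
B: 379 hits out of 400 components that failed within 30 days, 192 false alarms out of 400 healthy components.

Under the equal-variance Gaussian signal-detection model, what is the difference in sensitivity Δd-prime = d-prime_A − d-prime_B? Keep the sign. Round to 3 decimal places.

Δd-prime = 0.146

A: z(0.9200) = 1.4051, z(0.3400) = -0.4125, d' = 1.8176
B: z(0.9475) = 1.6211, z(0.4800) = -0.0502, d' = 1.6713
Δd' = d'_A − d'_B = 1.8176 − 1.6713 = 0.1463
A has the higher sensitivity.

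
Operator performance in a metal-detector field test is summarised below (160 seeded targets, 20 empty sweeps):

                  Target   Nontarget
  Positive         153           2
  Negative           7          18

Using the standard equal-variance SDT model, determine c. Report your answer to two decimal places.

H = 153/160 = 0.9563
FA = 2/20 = 0.1000
z(H) = z(0.9563) = 1.7093
z(FA) = z(0.1000) = -1.2816
c = −½·[z(H) + z(FA)] = −0.5 × (1.7093 + (-1.2816)) = -0.21385

c = -0.21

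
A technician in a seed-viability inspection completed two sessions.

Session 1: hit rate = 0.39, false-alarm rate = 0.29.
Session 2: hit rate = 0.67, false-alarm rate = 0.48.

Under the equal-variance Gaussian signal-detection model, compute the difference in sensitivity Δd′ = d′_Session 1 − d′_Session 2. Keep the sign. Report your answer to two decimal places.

Session 1: z(0.39) = -0.279, z(0.29) = -0.553, d' = 0.274
Session 2: z(0.67) = 0.440, z(0.48) = -0.050, d' = 0.490
Δd' = d'_Session 1 − d'_Session 2 = 0.274 − 0.490 = -0.216
Session 2 has the higher sensitivity.

Δd′ = -0.22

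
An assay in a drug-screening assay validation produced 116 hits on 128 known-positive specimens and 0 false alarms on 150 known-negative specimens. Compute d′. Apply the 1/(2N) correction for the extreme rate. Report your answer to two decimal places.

d′ = 4.03

The false-alarm rate is 0/150 = 0, so apply the 1/(2N) correction: FA → 1/(2·150) = 0.00333.
z(H) = z(0.90625) = 1.318
z(FA) = z(0.00333) = -2.713
d' = 1.318 − (-2.713) = 4.031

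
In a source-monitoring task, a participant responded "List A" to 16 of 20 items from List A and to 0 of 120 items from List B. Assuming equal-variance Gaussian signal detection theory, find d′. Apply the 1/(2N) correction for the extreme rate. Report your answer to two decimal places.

d′ = 3.48

The false-alarm rate is 0/120 = 0, so apply the 1/(2N) correction: FA → 1/(2·120) = 0.00417.
z(H) = z(0.80000) = 0.842
z(FA) = z(0.00417) = -2.638
d' = 0.842 − (-2.638) = 3.480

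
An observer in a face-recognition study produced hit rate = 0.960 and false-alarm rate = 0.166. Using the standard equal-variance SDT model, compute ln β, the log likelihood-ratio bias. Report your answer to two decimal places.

ln β = -1.06

z(H) = 1.751
z(FA) = -0.970
ln β = −½·[z(H)² − z(FA)²] = −0.5 × (3.066 − 0.941) = -1.0625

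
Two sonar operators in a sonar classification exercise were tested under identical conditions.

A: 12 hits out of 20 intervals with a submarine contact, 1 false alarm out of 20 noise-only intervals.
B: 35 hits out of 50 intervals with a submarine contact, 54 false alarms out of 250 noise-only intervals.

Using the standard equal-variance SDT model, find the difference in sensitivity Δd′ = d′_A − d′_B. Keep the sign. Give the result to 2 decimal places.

Δd′ = 0.59

A: z(0.6000) = 0.253, z(0.0500) = -1.645, d' = 1.898
B: z(0.7000) = 0.524, z(0.2160) = -0.786, d' = 1.310
Δd' = d'_A − d'_B = 1.898 − 1.310 = 0.588
A has the higher sensitivity.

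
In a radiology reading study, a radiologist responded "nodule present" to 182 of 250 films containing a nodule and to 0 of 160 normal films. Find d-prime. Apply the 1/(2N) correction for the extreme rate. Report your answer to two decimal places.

The false-alarm rate is 0/160 = 0, so apply the 1/(2N) correction: FA → 1/(2·160) = 0.00313.
z(H) = z(0.72800) = 0.607
z(FA) = z(0.00313) = -2.734
d' = 0.607 − (-2.734) = 3.341

d-prime = 3.34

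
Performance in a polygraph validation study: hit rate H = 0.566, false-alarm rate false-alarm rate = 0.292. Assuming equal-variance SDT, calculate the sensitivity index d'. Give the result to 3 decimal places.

d' = 0.714

z(H) = 0.1662
z(FA) = -0.5476
d' = z(H) − z(FA) = 0.1662 − (-0.5476) = 0.7138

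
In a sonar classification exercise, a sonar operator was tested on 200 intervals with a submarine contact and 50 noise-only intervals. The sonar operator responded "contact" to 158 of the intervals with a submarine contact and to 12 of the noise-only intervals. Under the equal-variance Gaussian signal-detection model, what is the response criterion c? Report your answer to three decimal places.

H = 158/200 = 0.7900
FA = 12/50 = 0.2400
Φ⁻¹(0.7900) = 0.8064, Φ⁻¹(0.2400) = -0.7063
c = −½·[z(H) + z(FA)] = −0.5 × (0.8064 + (-0.7063)) = -0.05005

c = -0.050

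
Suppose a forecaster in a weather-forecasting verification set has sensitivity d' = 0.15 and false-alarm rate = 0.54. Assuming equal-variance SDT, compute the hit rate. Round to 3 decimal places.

z(false-alarm rate) = z(0.54) = 0.1004
z(H) = z(FA) + d' = 0.1004 + 0.15 = 0.2504
hit rate = Φ(0.2504) = 0.5989

hit rate = 0.599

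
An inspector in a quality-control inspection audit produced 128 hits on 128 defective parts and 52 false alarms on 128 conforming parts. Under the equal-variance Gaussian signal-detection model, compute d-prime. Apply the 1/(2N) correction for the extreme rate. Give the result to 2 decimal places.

The hit rate is 128/128 = 1, so apply the 1/(2N) correction: H → 1 − 1/(2·128) = 0.99609.
z(H) = z(0.99609) = 2.660
z(FA) = z(0.40625) = -0.237
d' = 2.660 − (-0.237) = 2.897

d-prime = 2.90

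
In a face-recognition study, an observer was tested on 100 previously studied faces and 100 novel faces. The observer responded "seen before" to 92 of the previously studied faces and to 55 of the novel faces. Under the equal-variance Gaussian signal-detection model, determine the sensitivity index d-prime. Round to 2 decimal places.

H = 92/100 = 0.9200
FA = 55/100 = 0.5500
z(H) = 1.405
z(FA) = 0.126
d' = z(H) − z(FA) = 1.405 − 0.126 = 1.279

d-prime = 1.28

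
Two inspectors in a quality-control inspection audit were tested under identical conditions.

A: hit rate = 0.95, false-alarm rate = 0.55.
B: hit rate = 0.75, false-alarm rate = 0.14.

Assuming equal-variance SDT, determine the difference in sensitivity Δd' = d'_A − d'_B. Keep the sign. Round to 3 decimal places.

A: z(0.95) = 1.6449, z(0.55) = 0.1257, d' = 1.5192
B: z(0.75) = 0.6745, z(0.14) = -1.0803, d' = 1.7548
Δd' = d'_A − d'_B = 1.5192 − 1.7548 = -0.2356
B has the higher sensitivity.

Δd' = -0.236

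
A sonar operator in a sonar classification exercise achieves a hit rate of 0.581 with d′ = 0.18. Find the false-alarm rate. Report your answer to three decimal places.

false-alarm rate = 0.510

z(hit rate) = z(0.581) = 0.2045
z(FA) = z(H) − d' = 0.2045 − 0.18 = 0.0245
false-alarm rate = Φ(0.0245) = 0.5098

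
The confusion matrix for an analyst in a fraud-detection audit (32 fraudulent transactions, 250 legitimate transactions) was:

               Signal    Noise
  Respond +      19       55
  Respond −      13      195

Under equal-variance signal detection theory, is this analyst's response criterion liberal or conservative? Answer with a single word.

conservative

z(H) = 0.237, z(FA) = -0.772
c = −½·(z(H) + z(FA)) = 0.2675
c > 0 → conservative criterion (biased toward responding “no”).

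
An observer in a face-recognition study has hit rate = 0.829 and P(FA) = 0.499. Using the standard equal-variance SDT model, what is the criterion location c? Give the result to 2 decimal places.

c = -0.47

z(0.829) = 0.9502, z(0.499) = -0.0025
c = −½·[z(H) + z(FA)] = −0.5 × (0.9502 + (-0.0025)) = -0.47385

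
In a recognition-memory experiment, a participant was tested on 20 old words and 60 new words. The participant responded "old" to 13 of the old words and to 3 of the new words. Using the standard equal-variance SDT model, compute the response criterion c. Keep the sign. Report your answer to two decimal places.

c = 0.63

H = 13/20 = 0.6500
FA = 3/60 = 0.0500
z(H) = 0.385
z(FA) = -1.645
c = −½·[z(H) + z(FA)] = −0.5 × (0.385 + (-1.645)) = 0.630
c > 0: the participant has a conservative response bias.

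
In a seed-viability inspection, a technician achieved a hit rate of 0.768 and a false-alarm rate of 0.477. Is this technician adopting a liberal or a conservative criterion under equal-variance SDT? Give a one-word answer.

z(H) = 0.732, z(FA) = -0.058
c = −½·(z(H) + z(FA)) = -0.337
c < 0 → liberal criterion (biased toward responding “yes”).

liberal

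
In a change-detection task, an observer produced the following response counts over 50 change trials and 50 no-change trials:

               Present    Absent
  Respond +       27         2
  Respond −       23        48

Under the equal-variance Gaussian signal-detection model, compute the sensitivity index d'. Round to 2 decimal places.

H = 27/50 = 0.5400
FA = 2/50 = 0.0400
Φ⁻¹(0.5400) = 0.1004, Φ⁻¹(0.0400) = -1.7507
d' = z(H) − z(FA) = 0.1004 − (-1.7507) = 1.8511

d' = 1.85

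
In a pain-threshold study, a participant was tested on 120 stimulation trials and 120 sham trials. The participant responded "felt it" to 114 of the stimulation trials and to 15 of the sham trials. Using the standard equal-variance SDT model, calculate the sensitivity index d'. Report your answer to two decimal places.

d' = 2.80

H = 114/120 = 0.9500
FA = 15/120 = 0.1250
z(0.9500) = 1.645, z(0.1250) = -1.150
d' = z(H) − z(FA) = 1.645 − (-1.150) = 2.795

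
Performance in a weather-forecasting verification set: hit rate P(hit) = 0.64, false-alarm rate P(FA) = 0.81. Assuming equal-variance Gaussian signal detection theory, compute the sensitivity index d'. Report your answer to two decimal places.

d' = -0.52

z(H) = z(0.64) = 0.358
z(FA) = z(0.81) = 0.878
d' = z(H) − z(FA) = 0.358 − 0.878 = -0.520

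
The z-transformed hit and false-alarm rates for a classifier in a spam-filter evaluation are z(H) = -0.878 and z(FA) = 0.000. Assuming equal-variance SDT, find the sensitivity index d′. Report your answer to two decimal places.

d′ = -0.88

d' = z(H) − z(FA) = -0.878 − 0.000 = -0.878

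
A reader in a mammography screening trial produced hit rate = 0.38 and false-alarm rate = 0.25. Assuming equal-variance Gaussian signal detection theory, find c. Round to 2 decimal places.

Φ⁻¹(0.38) = -0.3055, Φ⁻¹(0.25) = -0.6745
c = −½·[z(H) + z(FA)] = −0.5 × (-0.3055 + (-0.6745)) = 0.4900

c = 0.49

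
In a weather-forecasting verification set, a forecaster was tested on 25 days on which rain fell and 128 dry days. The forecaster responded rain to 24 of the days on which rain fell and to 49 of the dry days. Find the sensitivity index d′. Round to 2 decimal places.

H = 24/25 = 0.9600
FA = 49/128 = 0.3828
z(H) = 1.751
z(FA) = -0.298
d' = z(H) − z(FA) = 1.751 − (-0.298) = 2.049

d′ = 2.05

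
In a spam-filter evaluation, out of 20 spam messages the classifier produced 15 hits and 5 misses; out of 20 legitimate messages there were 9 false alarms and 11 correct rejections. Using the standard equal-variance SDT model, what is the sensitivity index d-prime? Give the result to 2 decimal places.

d-prime = 0.80

H = 15/20 = 0.7500
FA = 9/20 = 0.4500
z(H) = z(0.7500) = 0.6745
z(FA) = z(0.4500) = -0.1257
d' = z(H) − z(FA) = 0.6745 − (-0.1257) = 0.8002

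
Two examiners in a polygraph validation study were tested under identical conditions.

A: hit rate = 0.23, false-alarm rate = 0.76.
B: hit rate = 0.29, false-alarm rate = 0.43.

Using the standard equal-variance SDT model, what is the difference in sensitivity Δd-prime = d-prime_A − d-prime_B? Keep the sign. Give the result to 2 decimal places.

A: z(0.23) = -0.739, z(0.76) = 0.706, d' = -1.445
B: z(0.29) = -0.553, z(0.43) = -0.176, d' = -0.377
Δd' = d'_A − d'_B = -1.445 − (-0.377) = -1.068
B has the higher sensitivity.

Δd-prime = -1.07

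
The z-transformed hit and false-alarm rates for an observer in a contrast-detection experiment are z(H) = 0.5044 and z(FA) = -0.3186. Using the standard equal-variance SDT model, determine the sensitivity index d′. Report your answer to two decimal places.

d′ = 0.82

d' = z(H) − z(FA) = 0.5044 − (-0.3186) = 0.8230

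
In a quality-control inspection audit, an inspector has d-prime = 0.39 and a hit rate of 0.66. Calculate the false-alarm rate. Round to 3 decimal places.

z(hit rate) = z(0.66) = 0.4125
z(FA) = z(H) − d' = 0.4125 − 0.39 = 0.0225
false-alarm rate = Φ(0.0225) = 0.5090

false-alarm rate = 0.509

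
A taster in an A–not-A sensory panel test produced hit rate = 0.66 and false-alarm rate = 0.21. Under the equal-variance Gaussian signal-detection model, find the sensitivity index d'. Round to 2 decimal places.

d' = 1.22

Φ⁻¹(H) = Φ⁻¹(0.66) = 0.412
Φ⁻¹(FA) = Φ⁻¹(0.21) = -0.806
d' = z(H) − z(FA) = 0.412 − (-0.806) = 1.218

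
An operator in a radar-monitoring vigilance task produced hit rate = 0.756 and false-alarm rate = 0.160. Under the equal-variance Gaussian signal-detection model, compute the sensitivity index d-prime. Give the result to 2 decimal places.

d-prime = 1.69

Φ⁻¹(H) = Φ⁻¹(0.756) = 0.693
Φ⁻¹(FA) = Φ⁻¹(0.160) = -0.994
d' = z(H) − z(FA) = 0.693 − (-0.994) = 1.687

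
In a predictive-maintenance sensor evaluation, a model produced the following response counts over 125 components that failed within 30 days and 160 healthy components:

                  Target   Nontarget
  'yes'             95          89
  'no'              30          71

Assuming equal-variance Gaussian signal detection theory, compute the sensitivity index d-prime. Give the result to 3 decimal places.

d-prime = 0.565

H = 95/125 = 0.7600
FA = 89/160 = 0.5563
z(0.7600) = 0.7063, z(0.5563) = 0.1416
d' = z(H) − z(FA) = 0.7063 − 0.1416 = 0.5647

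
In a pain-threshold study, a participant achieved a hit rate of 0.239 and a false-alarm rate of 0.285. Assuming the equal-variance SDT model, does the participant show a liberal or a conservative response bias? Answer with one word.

z(H) = -0.710, z(FA) = -0.568
c = −½·(z(H) + z(FA)) = 0.639
c > 0 → conservative criterion (biased toward responding “no”).

conservative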